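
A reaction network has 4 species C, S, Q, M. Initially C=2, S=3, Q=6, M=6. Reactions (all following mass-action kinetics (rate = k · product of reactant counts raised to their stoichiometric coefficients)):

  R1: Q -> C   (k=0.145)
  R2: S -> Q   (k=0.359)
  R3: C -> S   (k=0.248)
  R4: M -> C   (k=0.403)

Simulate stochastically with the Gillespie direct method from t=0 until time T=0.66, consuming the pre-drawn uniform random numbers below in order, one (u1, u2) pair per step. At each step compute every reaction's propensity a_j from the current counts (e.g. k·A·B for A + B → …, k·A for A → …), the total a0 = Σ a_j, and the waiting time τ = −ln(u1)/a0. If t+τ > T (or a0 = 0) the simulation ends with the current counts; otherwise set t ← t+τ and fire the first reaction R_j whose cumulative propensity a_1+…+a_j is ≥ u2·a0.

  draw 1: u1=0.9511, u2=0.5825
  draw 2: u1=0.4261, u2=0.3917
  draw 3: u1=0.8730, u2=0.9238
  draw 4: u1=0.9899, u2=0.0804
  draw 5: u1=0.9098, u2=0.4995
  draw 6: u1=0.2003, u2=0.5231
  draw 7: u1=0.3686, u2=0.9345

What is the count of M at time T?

M at T = 4

t=0.000: C=2 S=3 Q=6 M=6
Draw 1: a1=0.870, a2=1.077, a3=0.496, a4=2.418, a0=4.861; τ=−ln(0.9511)/4.861=0.010 → t=0.010; u2·a0=0.5825·4.861=2.832; a1+…+a3=2.443 < 2.832 ≤ a1+…+a4=4.861 → R4 fires; C=3 S=3 Q=6 M=5
Draw 2: a1=0.870, a2=1.077, a3=0.744, a4=2.015, a0=4.706; τ=−ln(0.4261)/4.706=0.181 → t=0.192; u2·a0=0.3917·4.706=1.843; a1=0.870 < 1.843 ≤ a1+a2=1.947 → R2 fires; C=3 S=2 Q=7 M=5
Draw 3: a1=1.015, a2=0.718, a3=0.744, a4=2.015, a0=4.492; τ=−ln(0.8730)/4.492=0.030 → t=0.222; u2·a0=0.9238·4.492=4.150; a1+…+a3=2.477 < 4.150 ≤ a1+…+a4=4.492 → R4 fires; C=4 S=2 Q=7 M=4
Draw 4: a1=1.015, a2=0.718, a3=0.992, a4=1.612, a0=4.337; τ=−ln(0.9899)/4.337=0.002 → t=0.224; u2·a0=0.0804·4.337=0.349 ≤ a1=1.015 → R1 fires; C=5 S=2 Q=6 M=4
Draw 5: a1=0.870, a2=0.718, a3=1.240, a4=1.612, a0=4.440; τ=−ln(0.9098)/4.440=0.021 → t=0.245; u2·a0=0.4995·4.440=2.218; a1+a2=1.588 < 2.218 ≤ a1+…+a3=2.828 → R3 fires; C=4 S=3 Q=6 M=4
Draw 6: a1=0.870, a2=1.077, a3=0.992, a4=1.612, a0=4.551; τ=−ln(0.2003)/4.551=0.353 → t=0.599; u2·a0=0.5231·4.551=2.381; a1+a2=1.947 < 2.381 ≤ a1+…+a3=2.939 → R3 fires; C=3 S=4 Q=6 M=4
Draw 7: a1=0.870, a2=1.436, a3=0.744, a4=1.612, a0=4.662; τ=−ln(0.3686)/4.662=0.214 → t=0.813 > T=0.66: stop.
Read off M at T=0.66: 4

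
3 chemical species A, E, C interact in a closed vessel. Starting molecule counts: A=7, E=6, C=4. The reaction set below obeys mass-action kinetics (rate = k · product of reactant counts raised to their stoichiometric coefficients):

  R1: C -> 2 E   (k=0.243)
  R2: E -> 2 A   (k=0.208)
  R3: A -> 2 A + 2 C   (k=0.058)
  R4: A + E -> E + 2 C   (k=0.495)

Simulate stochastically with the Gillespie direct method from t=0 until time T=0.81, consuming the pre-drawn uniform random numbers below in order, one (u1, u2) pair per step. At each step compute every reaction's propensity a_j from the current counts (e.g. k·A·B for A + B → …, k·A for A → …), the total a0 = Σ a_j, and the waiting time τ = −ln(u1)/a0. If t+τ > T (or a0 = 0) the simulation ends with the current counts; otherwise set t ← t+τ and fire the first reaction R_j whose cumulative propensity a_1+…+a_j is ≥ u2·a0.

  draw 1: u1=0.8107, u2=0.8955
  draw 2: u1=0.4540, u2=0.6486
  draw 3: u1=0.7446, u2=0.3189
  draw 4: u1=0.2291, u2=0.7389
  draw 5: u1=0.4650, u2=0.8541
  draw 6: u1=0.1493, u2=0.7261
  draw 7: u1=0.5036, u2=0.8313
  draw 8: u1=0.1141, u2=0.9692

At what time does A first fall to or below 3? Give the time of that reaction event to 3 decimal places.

t=0.000: A=7 E=6 C=4
Draw 1: a1=0.972, a2=1.248, a3=0.406, a4=20.790, a0=23.416; τ=−ln(0.8107)/23.416=0.009 → t=0.009; u2·a0=0.8955·23.416=20.969; a1+…+a3=2.626 < 20.969 ≤ a1+…+a4=23.416 → R4 fires; A=6 E=6 C=6
Draw 2: a1=1.458, a2=1.248, a3=0.348, a4=17.820, a0=20.874; τ=−ln(0.4540)/20.874=0.038 → t=0.047; u2·a0=0.6486·20.874=13.539; a1+…+a3=3.054 < 13.539 ≤ a1+…+a4=20.874 → R4 fires; A=5 E=6 C=8
Draw 3: a1=1.944, a2=1.248, a3=0.290, a4=14.850, a0=18.332; τ=−ln(0.7446)/18.332=0.016 → t=0.063; u2·a0=0.3189·18.332=5.846; a1+…+a3=3.482 < 5.846 ≤ a1+…+a4=18.332 → R4 fires; A=4 E=6 C=10
Draw 4: a1=2.430, a2=1.248, a3=0.232, a4=11.880, a0=15.790; τ=−ln(0.2291)/15.790=0.093 → t=0.156; u2·a0=0.7389·15.790=11.667; a1+…+a3=3.910 < 11.667 ≤ a1+…+a4=15.790 → R4 fires; A=3 E=6 C=12
Draw 5: a1=2.916, a2=1.248, a3=0.174, a4=8.910, a0=13.248; τ=−ln(0.4650)/13.248=0.058 → t=0.214; u2·a0=0.8541·13.248=11.315; a1+…+a3=4.338 < 11.315 ≤ a1+…+a4=13.248 → R4 fires; A=2 E=6 C=14
Draw 6: a1=3.402, a2=1.248, a3=0.116, a4=5.940, a0=10.706; τ=−ln(0.1493)/10.706=0.178 → t=0.392; u2·a0=0.7261·10.706=7.774; a1+…+a3=4.766 < 7.774 ≤ a1+…+a4=10.706 → R4 fires; A=1 E=6 C=16
Draw 7: a1=3.888, a2=1.248, a3=0.058, a4=2.970, a0=8.164; τ=−ln(0.5036)/8.164=0.084 → t=0.476; u2·a0=0.8313·8.164=6.787; a1+…+a3=5.194 < 6.787 ≤ a1+…+a4=8.164 → R4 fires; A=0 E=6 C=18
Draw 8: a1=4.374, a2=1.248, a3=0.000, a4=0.000, a0=5.622; τ=−ln(0.1141)/5.622=0.386 → t=0.862 > T=0.81: stop.
A first becomes ≤ 3 when it reaches 3 at the event at t=0.156.

Threshold first reached at t = 0.156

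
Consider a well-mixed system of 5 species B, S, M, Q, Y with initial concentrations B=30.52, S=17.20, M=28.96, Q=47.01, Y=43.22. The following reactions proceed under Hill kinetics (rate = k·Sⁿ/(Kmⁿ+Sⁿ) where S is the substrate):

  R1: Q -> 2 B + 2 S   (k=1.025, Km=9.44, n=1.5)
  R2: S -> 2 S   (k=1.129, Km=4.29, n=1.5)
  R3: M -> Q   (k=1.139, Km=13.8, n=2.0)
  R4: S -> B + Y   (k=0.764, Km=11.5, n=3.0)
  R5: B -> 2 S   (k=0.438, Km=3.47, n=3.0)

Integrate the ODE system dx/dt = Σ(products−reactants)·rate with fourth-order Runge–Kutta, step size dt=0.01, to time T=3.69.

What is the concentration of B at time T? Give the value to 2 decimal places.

B at T = 38.32

RK4 with dt=0.01: 369 steps to T=3.69. Trajectory (selected grid times):
t=0.00: B=30.52 S=17.20 M=28.96 Q=47.01 Y=43.22
t=0.41: B=31.36 S=18.50 M=28.58 Q=47.00 Y=43.47
t=0.82: B=32.21 S=19.79 M=28.20 Q=47.00 Y=43.72
t=1.23: B=33.07 S=21.07 M=27.83 Q=46.99 Y=43.99
t=1.64: B=33.93 S=22.36 M=27.45 Q=46.97 Y=44.26
t=2.05: B=34.80 S=23.64 M=27.08 Q=46.96 Y=44.54
t=2.46: B=35.67 S=24.91 M=26.71 Q=46.95 Y=44.82
t=2.87: B=36.55 S=26.19 M=26.34 Q=46.93 Y=45.11
t=3.28: B=37.43 S=27.46 M=25.98 Q=46.91 Y=45.40
t=3.69: B=38.32 S=28.74 M=25.62 Q=46.88 Y=45.69
Read off B at T=3.69: 38.32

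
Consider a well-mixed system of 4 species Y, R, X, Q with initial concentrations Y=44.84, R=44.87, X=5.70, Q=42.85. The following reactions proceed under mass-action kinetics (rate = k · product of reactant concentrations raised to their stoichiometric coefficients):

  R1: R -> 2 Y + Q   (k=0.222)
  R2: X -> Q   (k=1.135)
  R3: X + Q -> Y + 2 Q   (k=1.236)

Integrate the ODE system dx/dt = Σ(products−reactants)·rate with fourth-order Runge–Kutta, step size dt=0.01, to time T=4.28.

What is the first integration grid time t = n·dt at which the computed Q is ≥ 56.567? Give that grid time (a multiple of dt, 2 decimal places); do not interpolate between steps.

RK4 with dt=0.01: 428 steps to T=4.28. Trajectory (selected grid times):
t=0.00: Y=44.84 R=44.87 X=5.70 Q=42.85
t=0.48: Y=59.50 R=40.33 X=0.00 Q=53.09
t=0.88: Y=66.35 R=36.91 X=0.00 Q=56.51
t=0.89: Y=66.52 R=36.83 X=0.00 Q=56.59
t=0.95: Y=67.49 R=36.34 X=0.00 Q=57.08
t=1.43: Y=74.84 R=32.67 X=0.00 Q=60.75
t=1.90: Y=81.31 R=29.43 X=0.00 Q=63.99
t=2.38: Y=87.26 R=26.45 X=0.00 Q=66.97
t=2.85: Y=92.50 R=23.83 X=0.00 Q=69.59
t=3.33: Y=97.32 R=21.42 X=0.00 Q=72.00
t=3.80: Y=101.57 R=19.30 X=0.00 Q=74.12
t=4.28: Y=105.47 R=17.35 X=0.00 Q=76.07
Q(0.88)=56.513 < 56.567 but Q(0.89)=56.595 ≥ 56.567, so the first grid time is t=0.89.

Threshold first reached at t = 0.89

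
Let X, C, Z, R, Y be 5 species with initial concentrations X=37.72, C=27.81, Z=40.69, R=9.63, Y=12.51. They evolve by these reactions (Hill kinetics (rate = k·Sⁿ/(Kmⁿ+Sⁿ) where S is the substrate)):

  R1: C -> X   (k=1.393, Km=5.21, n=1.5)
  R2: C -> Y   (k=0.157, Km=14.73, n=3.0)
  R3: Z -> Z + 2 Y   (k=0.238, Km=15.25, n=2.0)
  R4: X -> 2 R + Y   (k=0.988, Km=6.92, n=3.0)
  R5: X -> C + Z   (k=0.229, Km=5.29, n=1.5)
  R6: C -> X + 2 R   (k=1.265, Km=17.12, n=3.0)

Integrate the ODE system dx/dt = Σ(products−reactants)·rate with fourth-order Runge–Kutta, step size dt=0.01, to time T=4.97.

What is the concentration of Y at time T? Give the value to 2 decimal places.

RK4 with dt=0.01: 497 steps to T=4.97. Trajectory (selected grid times):
t=0.00: X=37.72 C=27.81 Z=40.69 R=9.63 Y=12.51
t=0.55: X=38.32 C=26.59 Z=40.81 R=11.82 Y=13.35
t=1.10: X=38.91 C=25.39 Z=40.93 R=13.99 Y=14.20
t=1.66: X=39.48 C=24.20 Z=41.05 R=16.15 Y=15.05
t=2.21: X=40.02 C=23.05 Z=41.17 R=18.24 Y=15.89
t=2.76: X=40.53 C=21.93 Z=41.29 R=20.29 Y=16.73
t=3.31: X=41.01 C=20.84 Z=41.41 R=22.29 Y=17.57
t=3.87: X=41.47 C=19.77 Z=41.54 R=24.28 Y=18.42
t=4.42: X=41.89 C=18.75 Z=41.66 R=26.18 Y=19.25
t=4.97: X=42.27 C=17.77 Z=41.78 R=28.02 Y=20.08
Read off Y at T=4.97: 20.08

Y at T = 20.08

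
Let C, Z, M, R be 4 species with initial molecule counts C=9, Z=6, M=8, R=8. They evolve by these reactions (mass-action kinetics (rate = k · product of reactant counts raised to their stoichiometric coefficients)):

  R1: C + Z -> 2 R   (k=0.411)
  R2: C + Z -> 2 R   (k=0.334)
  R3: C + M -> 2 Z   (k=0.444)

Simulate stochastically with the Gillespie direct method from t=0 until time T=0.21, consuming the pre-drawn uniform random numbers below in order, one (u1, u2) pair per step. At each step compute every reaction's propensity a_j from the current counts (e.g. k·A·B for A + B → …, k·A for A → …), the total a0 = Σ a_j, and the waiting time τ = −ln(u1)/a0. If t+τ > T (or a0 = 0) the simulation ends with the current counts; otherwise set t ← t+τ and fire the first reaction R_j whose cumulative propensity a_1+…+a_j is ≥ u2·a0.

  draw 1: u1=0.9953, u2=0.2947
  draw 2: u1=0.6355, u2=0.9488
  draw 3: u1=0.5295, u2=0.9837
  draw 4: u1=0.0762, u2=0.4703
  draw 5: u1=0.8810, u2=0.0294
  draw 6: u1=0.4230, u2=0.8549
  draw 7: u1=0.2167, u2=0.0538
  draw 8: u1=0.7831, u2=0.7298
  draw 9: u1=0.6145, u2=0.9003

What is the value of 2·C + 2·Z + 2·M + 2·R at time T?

Value at T = 62

Check how each reaction changes W = 2·C + 2·Z + 2·M + 2·R (weight of products minus weight of reactants):
R1: C + Z -> 2 R: (2·2) − (2·1 + 2·1) = 4 − 4 = 0
R2: C + Z -> 2 R: (2·2) − (2·1 + 2·1) = 4 − 4 = 0
R3: C + M -> 2 Z: (2·2) − (2·1 + 2·1) = 4 − 4 = 0
Every reaction leaves W unchanged, so W is conserved and no simulation is needed: W(T) = W(0) = 2·9 + 2·6 + 2·8 + 2·8 = 62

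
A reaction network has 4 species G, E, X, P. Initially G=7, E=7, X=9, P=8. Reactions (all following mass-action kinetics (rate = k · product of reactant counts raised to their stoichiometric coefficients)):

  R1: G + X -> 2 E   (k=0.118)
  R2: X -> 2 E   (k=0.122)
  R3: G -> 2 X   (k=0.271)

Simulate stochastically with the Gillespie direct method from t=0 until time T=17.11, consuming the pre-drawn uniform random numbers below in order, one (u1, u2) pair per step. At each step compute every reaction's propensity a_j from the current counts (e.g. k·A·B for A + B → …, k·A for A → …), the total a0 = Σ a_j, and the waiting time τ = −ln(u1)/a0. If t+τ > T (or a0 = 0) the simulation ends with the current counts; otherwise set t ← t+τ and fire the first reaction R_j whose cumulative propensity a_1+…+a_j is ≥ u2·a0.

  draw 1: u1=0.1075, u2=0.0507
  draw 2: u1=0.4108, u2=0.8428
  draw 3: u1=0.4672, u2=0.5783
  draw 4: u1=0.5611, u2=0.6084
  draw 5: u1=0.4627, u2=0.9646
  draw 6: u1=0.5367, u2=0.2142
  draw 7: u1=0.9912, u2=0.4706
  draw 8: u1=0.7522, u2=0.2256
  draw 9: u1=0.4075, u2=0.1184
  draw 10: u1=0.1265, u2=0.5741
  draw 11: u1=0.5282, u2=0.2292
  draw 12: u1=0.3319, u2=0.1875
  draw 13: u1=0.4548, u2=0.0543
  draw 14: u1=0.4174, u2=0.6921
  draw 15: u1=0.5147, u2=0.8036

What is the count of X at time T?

X at T = 1

t=0.000: G=7 E=7 X=9 P=8
Draw 1: a1=7.434, a2=1.098, a3=1.897, a0=10.429; τ=−ln(0.1075)/10.429=0.214 → t=0.214; u2·a0=0.0507·10.429=0.529 ≤ a1=7.434 → R1 fires; G=6 E=9 X=8 P=8
Draw 2: a1=5.664, a2=0.976, a3=1.626, a0=8.266; τ=−ln(0.4108)/8.266=0.108 → t=0.321; u2·a0=0.8428·8.266=6.967; a1+a2=6.640 < 6.967 ≤ a1+…+a3=8.266 → R3 fires; G=5 E=9 X=10 P=8
Draw 3: a1=5.900, a2=1.220, a3=1.355, a0=8.475; τ=−ln(0.4672)/8.475=0.090 → t=0.411; u2·a0=0.5783·8.475=4.901 ≤ a1=5.900 → R1 fires; G=4 E=11 X=9 P=8
Draw 4: a1=4.248, a2=1.098, a3=1.084, a0=6.430; τ=−ln(0.5611)/6.430=0.090 → t=0.501; u2·a0=0.6084·6.430=3.912 ≤ a1=4.248 → R1 fires; G=3 E=13 X=8 P=8
Draw 5: a1=2.832, a2=0.976, a3=0.813, a0=4.621; τ=−ln(0.4627)/4.621=0.167 → t=0.668; u2·a0=0.9646·4.621=4.457; a1+a2=3.808 < 4.457 ≤ a1+…+a3=4.621 → R3 fires; G=2 E=13 X=10 P=8
Draw 6: a1=2.360, a2=1.220, a3=0.542, a0=4.122; τ=−ln(0.5367)/4.122=0.151 → t=0.819; u2·a0=0.2142·4.122=0.883 ≤ a1=2.360 → R1 fires; G=1 E=15 X=9 P=8
Draw 7: a1=1.062, a2=1.098, a3=0.271, a0=2.431; τ=−ln(0.9912)/2.431=0.004 → t=0.823; u2·a0=0.4706·2.431=1.144; a1=1.062 < 1.144 ≤ a1+a2=2.160 → R2 fires; G=1 E=17 X=8 P=8
Draw 8: a1=0.944, a2=0.976, a3=0.271, a0=2.191; τ=−ln(0.7522)/2.191=0.130 → t=0.952; u2·a0=0.2256·2.191=0.494 ≤ a1=0.944 → R1 fires; G=0 E=19 X=7 P=8
Draw 9: a1=0.000, a2=0.854, a3=0.000, a0=0.854; τ=−ln(0.4075)/0.854=1.051 → t=2.004; u2·a0=0.1184·0.854=0.101; a1=0.000 < 0.101 ≤ a1+a2=0.854 → R2 fires; G=0 E=21 X=6 P=8
Draw 10: a1=0.000, a2=0.732, a3=0.000, a0=0.732; τ=−ln(0.1265)/0.732=2.824 → t=4.828; u2·a0=0.5741·0.732=0.420; a1=0.000 < 0.420 ≤ a1+a2=0.732 → R2 fires; G=0 E=23 X=5 P=8
Draw 11: a1=0.000, a2=0.610, a3=0.000, a0=0.610; τ=−ln(0.5282)/0.610=1.046 → t=5.875; u2·a0=0.2292·0.610=0.140; a1=0.000 < 0.140 ≤ a1+a2=0.610 → R2 fires; G=0 E=25 X=4 P=8
Draw 12: a1=0.000, a2=0.488, a3=0.000, a0=0.488; τ=−ln(0.3319)/0.488=2.260 → t=8.135; u2·a0=0.1875·0.488=0.091; a1=0.000 < 0.091 ≤ a1+a2=0.488 → R2 fires; G=0 E=27 X=3 P=8
Draw 13: a1=0.000, a2=0.366, a3=0.000, a0=0.366; τ=−ln(0.4548)/0.366=2.153 → t=10.287; u2·a0=0.0543·0.366=0.020; a1=0.000 < 0.020 ≤ a1+a2=0.366 → R2 fires; G=0 E=29 X=2 P=8
Draw 14: a1=0.000, a2=0.244, a3=0.000, a0=0.244; τ=−ln(0.4174)/0.244=3.581 → t=13.868; u2·a0=0.6921·0.244=0.169; a1=0.000 < 0.169 ≤ a1+a2=0.244 → R2 fires; G=0 E=31 X=1 P=8
Draw 15: a1=0.000, a2=0.122, a3=0.000, a0=0.122; τ=−ln(0.5147)/0.122=5.444 → t=19.312 > T=17.11: stop.
Read off X at T=17.11: 1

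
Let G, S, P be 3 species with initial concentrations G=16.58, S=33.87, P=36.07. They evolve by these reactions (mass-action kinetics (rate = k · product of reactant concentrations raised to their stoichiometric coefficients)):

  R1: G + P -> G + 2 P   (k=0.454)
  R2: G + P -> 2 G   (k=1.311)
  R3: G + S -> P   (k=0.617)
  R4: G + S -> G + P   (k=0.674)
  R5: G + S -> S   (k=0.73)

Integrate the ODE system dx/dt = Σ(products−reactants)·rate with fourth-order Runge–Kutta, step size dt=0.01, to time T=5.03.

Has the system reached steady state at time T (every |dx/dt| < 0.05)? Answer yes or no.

Steady state at T: yes

RK4 with dt=0.01: 503 steps to T=5.03. Trajectory (selected grid times):
t=0.00: G=16.58 S=33.87 P=36.07
t=0.56: G=88.23 S=0.00 P=0.00
t=1.12: G=88.23 S=0.00 P=0.00
t=1.68: G=88.23 S=0.00 P=0.00
t=2.24: G=88.23 S=0.00 P=0.00
t=2.79: G=88.23 S=0.00 P=0.00
t=3.35: G=88.23 S=0.00 P=0.00
t=3.91: G=88.23 S=0.00 P=0.00
t=4.47: G=88.23 S=0.00 P=0.00
t=5.03: G=88.23 S=0.00 P=0.00
Rates at T: R1=0.0000, R2=0.0000, R3=0.0000, R4=0.0000, R5=0.0000
dx/dt at T (Σ net stoichiometry × rate): G=+0.0000, S=-0.0000, P=-0.0000
Largest |dx/dt| is |+0.0000| (G) < 0.05 → steady.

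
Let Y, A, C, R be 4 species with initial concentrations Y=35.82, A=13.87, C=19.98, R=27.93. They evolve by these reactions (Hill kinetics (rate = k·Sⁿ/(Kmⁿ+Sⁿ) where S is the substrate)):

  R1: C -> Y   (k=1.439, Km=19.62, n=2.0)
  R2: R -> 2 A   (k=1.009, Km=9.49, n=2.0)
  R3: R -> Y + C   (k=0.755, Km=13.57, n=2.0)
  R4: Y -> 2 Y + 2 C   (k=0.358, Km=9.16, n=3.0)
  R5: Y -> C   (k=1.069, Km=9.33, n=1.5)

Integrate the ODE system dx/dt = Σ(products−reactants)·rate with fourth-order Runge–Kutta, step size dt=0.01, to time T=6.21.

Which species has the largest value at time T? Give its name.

RK4 with dt=0.01: 621 steps to T=6.21. Trajectory (selected grid times):
t=0.00: Y=35.82 A=13.87 C=19.98 R=27.93
t=0.69: Y=36.35 A=15.11 C=21.02 R=26.89
t=1.38: Y=36.89 A=16.35 C=22.03 R=25.86
t=2.07: Y=37.45 A=17.57 C=23.01 R=24.85
t=2.76: Y=38.02 A=18.78 C=23.97 R=23.84
t=3.45: Y=38.60 A=19.97 C=24.90 R=22.86
t=4.14: Y=39.18 A=21.15 C=25.81 R=21.89
t=4.83: Y=39.77 A=22.31 C=26.69 R=20.93
t=5.52: Y=40.37 A=23.46 C=27.55 R=20.00
t=6.21: Y=40.96 A=24.59 C=28.39 R=19.08
At T=6.21: Y=40.96 A=24.59 C=28.39 R=19.08; the largest is Y.

Dominant species at T: Y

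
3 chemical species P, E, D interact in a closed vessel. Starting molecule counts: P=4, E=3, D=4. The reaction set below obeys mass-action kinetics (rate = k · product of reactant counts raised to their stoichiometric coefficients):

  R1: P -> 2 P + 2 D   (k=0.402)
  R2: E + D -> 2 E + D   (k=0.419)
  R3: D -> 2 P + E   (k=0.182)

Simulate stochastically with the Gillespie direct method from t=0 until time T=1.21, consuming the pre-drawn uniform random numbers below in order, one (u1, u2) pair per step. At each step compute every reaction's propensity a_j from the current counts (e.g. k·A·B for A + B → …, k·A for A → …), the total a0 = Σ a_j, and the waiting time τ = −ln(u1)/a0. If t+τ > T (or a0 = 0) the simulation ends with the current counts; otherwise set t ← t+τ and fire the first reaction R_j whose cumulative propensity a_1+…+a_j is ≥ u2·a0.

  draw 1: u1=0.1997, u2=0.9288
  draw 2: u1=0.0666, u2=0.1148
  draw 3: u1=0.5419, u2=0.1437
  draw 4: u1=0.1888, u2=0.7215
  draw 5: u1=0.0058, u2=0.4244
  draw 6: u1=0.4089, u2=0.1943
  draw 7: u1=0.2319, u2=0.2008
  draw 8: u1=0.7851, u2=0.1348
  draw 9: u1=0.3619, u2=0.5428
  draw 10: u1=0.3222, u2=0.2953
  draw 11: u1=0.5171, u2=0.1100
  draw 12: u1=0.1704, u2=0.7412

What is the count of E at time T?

t=0.000: P=4 E=3 D=4
Draw 1: a1=1.608, a2=5.028, a3=0.728, a0=7.364; τ=−ln(0.1997)/7.364=0.219 → t=0.219; u2·a0=0.9288·7.364=6.840; a1+a2=6.636 < 6.840 ≤ a1+…+a3=7.364 → R3 fires; P=6 E=4 D=3
Draw 2: a1=2.412, a2=5.028, a3=0.546, a0=7.986; τ=−ln(0.0666)/7.986=0.339 → t=0.558; u2·a0=0.1148·7.986=0.917 ≤ a1=2.412 → R1 fires; P=7 E=4 D=5
Draw 3: a1=2.814, a2=8.380, a3=0.910, a0=12.104; τ=−ln(0.5419)/12.104=0.051 → t=0.609; u2·a0=0.1437·12.104=1.739 ≤ a1=2.814 → R1 fires; P=8 E=4 D=7
Draw 4: a1=3.216, a2=11.732, a3=1.274, a0=16.222; τ=−ln(0.1888)/16.222=0.103 → t=0.711; u2·a0=0.7215·16.222=11.704; a1=3.216 < 11.704 ≤ a1+a2=14.948 → R2 fires; P=8 E=5 D=7
Draw 5: a1=3.216, a2=14.665, a3=1.274, a0=19.155; τ=−ln(0.0058)/19.155=0.269 → t=0.980; u2·a0=0.4244·19.155=8.129; a1=3.216 < 8.129 ≤ a1+a2=17.881 → R2 fires; P=8 E=6 D=7
Draw 6: a1=3.216, a2=17.598, a3=1.274, a0=22.088; τ=−ln(0.4089)/22.088=0.040 → t=1.021; u2·a0=0.1943·22.088=4.292; a1=3.216 < 4.292 ≤ a1+a2=20.814 → R2 fires; P=8 E=7 D=7
Draw 7: a1=3.216, a2=20.531, a3=1.274, a0=25.021; τ=−ln(0.2319)/25.021=0.058 → t=1.079; u2·a0=0.2008·25.021=5.024; a1=3.216 < 5.024 ≤ a1+a2=23.747 → R2 fires; P=8 E=8 D=7
Draw 8: a1=3.216, a2=23.464, a3=1.274, a0=27.954; τ=−ln(0.7851)/27.954=0.009 → t=1.088; u2·a0=0.1348·27.954=3.768; a1=3.216 < 3.768 ≤ a1+a2=26.680 → R2 fires; P=8 E=9 D=7
Draw 9: a1=3.216, a2=26.397, a3=1.274, a0=30.887; τ=−ln(0.3619)/30.887=0.033 → t=1.121; u2·a0=0.5428·30.887=16.765; a1=3.216 < 16.765 ≤ a1+a2=29.613 → R2 fires; P=8 E=10 D=7
Draw 10: a1=3.216, a2=29.330, a3=1.274, a0=33.820; τ=−ln(0.3222)/33.820=0.033 → t=1.154; u2·a0=0.2953·33.820=9.987; a1=3.216 < 9.987 ≤ a1+a2=32.546 → R2 fires; P=8 E=11 D=7
Draw 11: a1=3.216, a2=32.263, a3=1.274, a0=36.753; τ=−ln(0.5171)/36.753=0.018 → t=1.172; u2·a0=0.1100·36.753=4.043; a1=3.216 < 4.043 ≤ a1+a2=35.479 → R2 fires; P=8 E=12 D=7
Draw 12: a1=3.216, a2=35.196, a3=1.274, a0=39.686; τ=−ln(0.1704)/39.686=0.045 → t=1.217 > T=1.21: stop.
Read off E at T=1.21: 12

E at T = 12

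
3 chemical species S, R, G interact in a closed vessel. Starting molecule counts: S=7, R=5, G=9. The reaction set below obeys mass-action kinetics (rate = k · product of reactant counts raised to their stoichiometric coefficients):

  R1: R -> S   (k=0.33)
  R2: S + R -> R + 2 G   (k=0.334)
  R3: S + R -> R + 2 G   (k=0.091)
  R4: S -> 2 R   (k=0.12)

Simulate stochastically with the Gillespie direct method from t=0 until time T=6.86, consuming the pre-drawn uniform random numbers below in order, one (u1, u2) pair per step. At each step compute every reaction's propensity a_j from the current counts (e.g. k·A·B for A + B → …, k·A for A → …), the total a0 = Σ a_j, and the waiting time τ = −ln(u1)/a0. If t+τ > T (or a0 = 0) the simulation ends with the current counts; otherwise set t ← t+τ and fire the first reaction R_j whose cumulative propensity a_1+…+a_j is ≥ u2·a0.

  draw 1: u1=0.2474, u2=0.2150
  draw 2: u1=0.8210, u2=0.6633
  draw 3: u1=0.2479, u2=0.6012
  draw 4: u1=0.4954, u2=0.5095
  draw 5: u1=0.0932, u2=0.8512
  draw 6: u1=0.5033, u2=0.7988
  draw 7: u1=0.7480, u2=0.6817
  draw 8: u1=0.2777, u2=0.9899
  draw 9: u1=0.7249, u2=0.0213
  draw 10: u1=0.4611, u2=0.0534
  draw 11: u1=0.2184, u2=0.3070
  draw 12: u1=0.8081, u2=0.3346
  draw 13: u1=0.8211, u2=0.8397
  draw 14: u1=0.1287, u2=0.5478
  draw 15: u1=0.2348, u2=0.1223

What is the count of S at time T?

t=0.000: S=7 R=5 G=9
Draw 1: a1=1.650, a2=11.690, a3=3.185, a4=0.840, a0=17.365; τ=−ln(0.2474)/17.365=0.080 → t=0.080; u2·a0=0.2150·17.365=3.733; a1=1.650 < 3.733 ≤ a1+a2=13.340 → R2 fires; S=6 R=5 G=11
Draw 2: a1=1.650, a2=10.020, a3=2.730, a4=0.720, a0=15.120; τ=−ln(0.8210)/15.120=0.013 → t=0.093; u2·a0=0.6633·15.120=10.029; a1=1.650 < 10.029 ≤ a1+a2=11.670 → R2 fires; S=5 R=5 G=13
Draw 3: a1=1.650, a2=8.350, a3=2.275, a4=0.600, a0=12.875; τ=−ln(0.2479)/12.875=0.108 → t=0.202; u2·a0=0.6012·12.875=7.740; a1=1.650 < 7.740 ≤ a1+a2=10.000 → R2 fires; S=4 R=5 G=15
Draw 4: a1=1.650, a2=6.680, a3=1.820, a4=0.480, a0=10.630; τ=−ln(0.4954)/10.630=0.066 → t=0.268; u2·a0=0.5095·10.630=5.416; a1=1.650 < 5.416 ≤ a1+a2=8.330 → R2 fires; S=3 R=5 G=17
Draw 5: a1=1.650, a2=5.010, a3=1.365, a4=0.360, a0=8.385; τ=−ln(0.0932)/8.385=0.283 → t=0.551; u2·a0=0.8512·8.385=7.137; a1+a2=6.660 < 7.137 ≤ a1+…+a3=8.025 → R3 fires; S=2 R=5 G=19
Draw 6: a1=1.650, a2=3.340, a3=0.910, a4=0.240, a0=6.140; τ=−ln(0.5033)/6.140=0.112 → t=0.663; u2·a0=0.7988·6.140=4.905; a1=1.650 < 4.905 ≤ a1+a2=4.990 → R2 fires; S=1 R=5 G=21
Draw 7: a1=1.650, a2=1.670, a3=0.455, a4=0.120, a0=3.895; τ=−ln(0.7480)/3.895=0.075 → t=0.737; u2·a0=0.6817·3.895=2.655; a1=1.650 < 2.655 ≤ a1+a2=3.320 → R2 fires; S=0 R=5 G=23
Draw 8: a1=1.650, a2=0.000, a3=0.000, a4=0.000, a0=1.650; τ=−ln(0.2777)/1.650=0.776 → t=1.514; u2·a0=0.9899·1.650=1.633 ≤ a1=1.650 → R1 fires; S=1 R=4 G=23
Draw 9: a1=1.320, a2=1.336, a3=0.364, a4=0.120, a0=3.140; τ=−ln(0.7249)/3.140=0.102 → t=1.616; u2·a0=0.0213·3.140=0.067 ≤ a1=1.320 → R1 fires; S=2 R=3 G=23
Draw 10: a1=0.990, a2=2.004, a3=0.546, a4=0.240, a0=3.780; τ=−ln(0.4611)/3.780=0.205 → t=1.821; u2·a0=0.0534·3.780=0.202 ≤ a1=0.990 → R1 fires; S=3 R=2 G=23
Draw 11: a1=0.660, a2=2.004, a3=0.546, a4=0.360, a0=3.570; τ=−ln(0.2184)/3.570=0.426 → t=2.247; u2·a0=0.3070·3.570=1.096; a1=0.660 < 1.096 ≤ a1+a2=2.664 → R2 fires; S=2 R=2 G=25
Draw 12: a1=0.660, a2=1.336, a3=0.364, a4=0.240, a0=2.600; τ=−ln(0.8081)/2.600=0.082 → t=2.329; u2·a0=0.3346·2.600=0.870; a1=0.660 < 0.870 ≤ a1+a2=1.996 → R2 fires; S=1 R=2 G=27
Draw 13: a1=0.660, a2=0.668, a3=0.182, a4=0.120, a0=1.630; τ=−ln(0.8211)/1.630=0.121 → t=2.450; u2·a0=0.8397·1.630=1.369; a1+a2=1.328 < 1.369 ≤ a1+…+a3=1.510 → R3 fires; S=0 R=2 G=29
Draw 14: a1=0.660, a2=0.000, a3=0.000, a4=0.000, a0=0.660; τ=−ln(0.1287)/0.660=3.106 → t=5.557; u2·a0=0.5478·0.660=0.362 ≤ a1=0.660 → R1 fires; S=1 R=1 G=29
Draw 15: a1=0.330, a2=0.334, a3=0.091, a4=0.120, a0=0.875; τ=−ln(0.2348)/0.875=1.656 → t=7.213 > T=6.86: stop.
Read off S at T=6.86: 1

S at T = 1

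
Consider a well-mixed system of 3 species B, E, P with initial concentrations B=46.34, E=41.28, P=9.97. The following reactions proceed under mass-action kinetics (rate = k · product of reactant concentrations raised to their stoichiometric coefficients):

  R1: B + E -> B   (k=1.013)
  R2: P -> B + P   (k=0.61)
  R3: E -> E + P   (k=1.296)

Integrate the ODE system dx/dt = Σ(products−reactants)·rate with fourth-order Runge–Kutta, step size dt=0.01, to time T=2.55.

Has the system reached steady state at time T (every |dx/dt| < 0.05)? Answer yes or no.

Steady state at T: no

RK4 with dt=0.01: 255 steps to T=2.55. Trajectory (selected grid times):
t=0.00: B=46.34 E=41.28 P=9.97
t=0.28: B=48.22 E=0.00 P=11.11
t=0.57: B=50.19 E=0.00 P=11.11
t=0.85: B=52.08 E=0.00 P=11.11
t=1.13: B=53.98 E=0.00 P=11.11
t=1.42: B=55.95 E=0.00 P=11.11
t=1.70: B=57.84 E=0.00 P=11.11
t=1.98: B=59.74 E=0.00 P=11.11
t=2.27: B=61.70 E=0.00 P=11.11
t=2.55: B=63.60 E=0.00 P=11.11
Rates at T: R1=0.0000, R2=6.7749, R3=0.0000
dx/dt at T (Σ net stoichiometry × rate): B=+6.7749, E=-0.0000, P=+0.0000
Largest |dx/dt| is |+6.7749| (B) ≥ 0.05 → not steady.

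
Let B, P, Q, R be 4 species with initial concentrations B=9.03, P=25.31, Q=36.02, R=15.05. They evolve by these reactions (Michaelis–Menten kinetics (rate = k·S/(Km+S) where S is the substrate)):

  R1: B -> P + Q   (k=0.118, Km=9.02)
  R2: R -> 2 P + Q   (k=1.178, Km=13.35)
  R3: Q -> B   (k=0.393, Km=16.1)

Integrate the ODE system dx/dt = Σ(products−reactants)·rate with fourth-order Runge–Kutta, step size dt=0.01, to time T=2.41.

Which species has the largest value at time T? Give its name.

Dominant species at T: Q

RK4 with dt=0.01: 241 steps to T=2.41. Trajectory (selected grid times):
t=0.00: B=9.03 P=25.31 Q=36.02 R=15.05
t=0.27: B=9.09 P=25.66 Q=36.13 R=14.88
t=0.54: B=9.14 P=26.01 Q=36.24 R=14.71
t=0.80: B=9.20 P=26.35 Q=36.35 R=14.55
t=1.07: B=9.26 P=26.70 Q=36.45 R=14.39
t=1.34: B=9.32 P=27.04 Q=36.56 R=14.22
t=1.61: B=9.37 P=27.38 Q=36.67 R=14.06
t=1.87: B=9.43 P=27.71 Q=36.77 R=13.90
t=2.14: B=9.49 P=28.05 Q=36.87 R=13.74
t=2.41: B=9.54 P=28.39 Q=36.98 R=13.58
At T=2.41: B=9.54 P=28.39 Q=36.98 R=13.58; the largest is Q.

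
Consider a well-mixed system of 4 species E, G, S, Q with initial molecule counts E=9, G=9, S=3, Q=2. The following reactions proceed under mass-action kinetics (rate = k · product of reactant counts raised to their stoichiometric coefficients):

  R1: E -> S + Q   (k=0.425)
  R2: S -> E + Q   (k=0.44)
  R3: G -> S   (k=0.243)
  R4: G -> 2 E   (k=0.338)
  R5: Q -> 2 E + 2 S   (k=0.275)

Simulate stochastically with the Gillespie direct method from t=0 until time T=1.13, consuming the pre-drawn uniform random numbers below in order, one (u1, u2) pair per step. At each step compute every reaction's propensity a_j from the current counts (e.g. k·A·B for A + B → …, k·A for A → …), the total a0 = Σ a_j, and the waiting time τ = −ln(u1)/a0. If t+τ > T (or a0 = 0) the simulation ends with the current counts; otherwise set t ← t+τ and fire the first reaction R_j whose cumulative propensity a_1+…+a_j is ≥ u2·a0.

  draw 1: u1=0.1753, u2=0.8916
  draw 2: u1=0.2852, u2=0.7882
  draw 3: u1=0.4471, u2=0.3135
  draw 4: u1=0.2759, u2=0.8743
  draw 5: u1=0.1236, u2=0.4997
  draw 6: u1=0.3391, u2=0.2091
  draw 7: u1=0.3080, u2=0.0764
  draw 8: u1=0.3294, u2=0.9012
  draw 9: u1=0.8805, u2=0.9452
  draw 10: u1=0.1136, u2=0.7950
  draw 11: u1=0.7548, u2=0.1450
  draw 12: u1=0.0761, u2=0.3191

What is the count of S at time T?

t=0.000: E=9 G=9 S=3 Q=2
Draw 1: a1=3.825, a2=1.320, a3=2.187, a4=3.042, a5=0.550, a0=10.924; τ=−ln(0.1753)/10.924=0.159 → t=0.159; u2·a0=0.8916·10.924=9.740; a1+…+a3=7.332 < 9.740 ≤ a1+…+a4=10.374 → R4 fires; E=11 G=8 S=3 Q=2
Draw 2: a1=4.675, a2=1.320, a3=1.944, a4=2.704, a5=0.550, a0=11.193; τ=−ln(0.2852)/11.193=0.112 → t=0.271; u2·a0=0.7882·11.193=8.822; a1+…+a3=7.939 < 8.822 ≤ a1+…+a4=10.643 → R4 fires; E=13 G=7 S=3 Q=2
Draw 3: a1=5.525, a2=1.320, a3=1.701, a4=2.366, a5=0.550, a0=11.462; τ=−ln(0.4471)/11.462=0.070 → t=0.342; u2·a0=0.3135·11.462=3.593 ≤ a1=5.525 → R1 fires; E=12 G=7 S=4 Q=3
Draw 4: a1=5.100, a2=1.760, a3=1.701, a4=2.366, a5=0.825, a0=11.752; τ=−ln(0.2759)/11.752=0.110 → t=0.451; u2·a0=0.8743·11.752=10.275; a1+…+a3=8.561 < 10.275 ≤ a1+…+a4=10.927 → R4 fires; E=14 G=6 S=4 Q=3
Draw 5: a1=5.950, a2=1.760, a3=1.458, a4=2.028, a5=0.825, a0=12.021; τ=−ln(0.1236)/12.021=0.174 → t=0.625; u2·a0=0.4997·12.021=6.007; a1=5.950 < 6.007 ≤ a1+a2=7.710 → R2 fires; E=15 G=6 S=3 Q=4
Draw 6: a1=6.375, a2=1.320, a3=1.458, a4=2.028, a5=1.100, a0=12.281; τ=−ln(0.3391)/12.281=0.088 → t=0.713; u2·a0=0.2091·12.281=2.568 ≤ a1=6.375 → R1 fires; E=14 G=6 S=4 Q=5
Draw 7: a1=5.950, a2=1.760, a3=1.458, a4=2.028, a5=1.375, a0=12.571; τ=−ln(0.3080)/12.571=0.094 → t=0.807; u2·a0=0.0764·12.571=0.960 ≤ a1=5.950 → R1 fires; E=13 G=6 S=5 Q=6
Draw 8: a1=5.525, a2=2.200, a3=1.458, a4=2.028, a5=1.650, a0=12.861; τ=−ln(0.3294)/12.861=0.086 → t=0.893; u2·a0=0.9012·12.861=11.590; a1+…+a4=11.211 < 11.590 ≤ a1+…+a5=12.861 → R5 fires; E=15 G=6 S=7 Q=5
Draw 9: a1=6.375, a2=3.080, a3=1.458, a4=2.028, a5=1.375, a0=14.316; τ=−ln(0.8805)/14.316=0.009 → t=0.902; u2·a0=0.9452·14.316=13.531; a1+…+a4=12.941 < 13.531 ≤ a1+…+a5=14.316 → R5 fires; E=17 G=6 S=9 Q=4
Draw 10: a1=7.225, a2=3.960, a3=1.458, a4=2.028, a5=1.100, a0=15.771; τ=−ln(0.1136)/15.771=0.138 → t=1.040; u2·a0=0.7950·15.771=12.538; a1+a2=11.185 < 12.538 ≤ a1+…+a3=12.643 → R3 fires; E=17 G=5 S=10 Q=4
Draw 11: a1=7.225, a2=4.400, a3=1.215, a4=1.690, a5=1.100, a0=15.630; τ=−ln(0.7548)/15.630=0.018 → t=1.058; u2·a0=0.1450·15.630=2.266 ≤ a1=7.225 → R1 fires; E=16 G=5 S=11 Q=5
Draw 12: a1=6.800, a2=4.840, a3=1.215, a4=1.690, a5=1.375, a0=15.920; τ=−ln(0.0761)/15.920=0.162 → t=1.220 > T=1.13: stop.
Read off S at T=1.13: 11

S at T = 11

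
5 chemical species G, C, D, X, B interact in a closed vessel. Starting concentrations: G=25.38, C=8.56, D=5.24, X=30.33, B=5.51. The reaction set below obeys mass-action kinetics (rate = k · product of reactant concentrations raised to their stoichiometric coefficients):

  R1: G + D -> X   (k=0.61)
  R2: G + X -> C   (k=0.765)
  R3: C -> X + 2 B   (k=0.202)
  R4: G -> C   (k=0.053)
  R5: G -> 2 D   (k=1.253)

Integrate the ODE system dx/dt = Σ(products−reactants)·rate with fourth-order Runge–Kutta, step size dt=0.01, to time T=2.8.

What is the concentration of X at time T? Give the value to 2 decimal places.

RK4 with dt=0.01: 280 steps to T=2.8. Trajectory (selected grid times):
t=0.00: G=25.38 C=8.56 D=5.24 X=30.33 B=5.51
t=0.31: G=0.12 C=27.04 D=4.64 X=15.59 B=8.63
t=0.62: G=0.00 C=25.48 D=4.64 X=17.17 B=11.92
t=0.93: G=0.00 C=23.94 D=4.64 X=18.72 B=15.02
t=1.24: G=0.00 C=22.48 D=4.64 X=20.17 B=17.92
t=1.56: G=0.00 C=21.08 D=4.64 X=21.58 B=20.74
t=1.87: G=0.00 C=19.80 D=4.64 X=22.86 B=23.30
t=2.18: G=0.00 C=18.60 D=4.64 X=24.06 B=25.70
t=2.49: G=0.00 C=17.47 D=4.64 X=25.19 B=27.96
t=2.80: G=0.00 C=16.41 D=4.64 X=26.25 B=30.08
Read off X at T=2.8: 26.25

X at T = 26.25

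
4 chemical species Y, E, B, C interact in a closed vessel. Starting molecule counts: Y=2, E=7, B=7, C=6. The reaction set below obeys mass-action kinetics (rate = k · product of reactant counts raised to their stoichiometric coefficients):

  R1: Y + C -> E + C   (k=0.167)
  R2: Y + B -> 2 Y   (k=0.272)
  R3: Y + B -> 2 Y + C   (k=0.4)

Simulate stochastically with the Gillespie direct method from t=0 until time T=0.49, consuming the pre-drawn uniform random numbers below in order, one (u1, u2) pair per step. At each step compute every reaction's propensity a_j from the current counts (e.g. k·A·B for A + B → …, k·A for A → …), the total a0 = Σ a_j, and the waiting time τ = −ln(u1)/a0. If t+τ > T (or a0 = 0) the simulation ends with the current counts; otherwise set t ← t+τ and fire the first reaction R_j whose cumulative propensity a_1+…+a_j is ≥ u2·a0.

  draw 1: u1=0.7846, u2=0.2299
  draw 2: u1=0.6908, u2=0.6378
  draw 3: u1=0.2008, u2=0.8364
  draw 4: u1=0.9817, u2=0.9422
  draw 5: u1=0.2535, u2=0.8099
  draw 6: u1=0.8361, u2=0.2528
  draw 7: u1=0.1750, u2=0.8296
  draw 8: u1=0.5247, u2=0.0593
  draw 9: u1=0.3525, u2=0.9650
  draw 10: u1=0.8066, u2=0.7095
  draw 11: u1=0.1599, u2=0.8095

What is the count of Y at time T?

t=0.000: Y=2 E=7 B=7 C=6
Draw 1: a1=2.004, a2=3.808, a3=5.600, a0=11.412; τ=−ln(0.7846)/11.412=0.021 → t=0.021; u2·a0=0.2299·11.412=2.624; a1=2.004 < 2.624 ≤ a1+a2=5.812 → R2 fires; Y=3 E=7 B=6 C=6
Draw 2: a1=3.006, a2=4.896, a3=7.200, a0=15.102; τ=−ln(0.6908)/15.102=0.024 → t=0.046; u2·a0=0.6378·15.102=9.632; a1+a2=7.902 < 9.632 ≤ a1+…+a3=15.102 → R3 fires; Y=4 E=7 B=5 C=7
Draw 3: a1=4.676, a2=5.440, a3=8.000, a0=18.116; τ=−ln(0.2008)/18.116=0.089 → t=0.134; u2·a0=0.8364·18.116=15.152; a1+a2=10.116 < 15.152 ≤ a1+…+a3=18.116 → R3 fires; Y=5 E=7 B=4 C=8
Draw 4: a1=6.680, a2=5.440, a3=8.000, a0=20.120; τ=−ln(0.9817)/20.120=0.001 → t=0.135; u2·a0=0.9422·20.120=18.957; a1+a2=12.120 < 18.957 ≤ a1+…+a3=20.120 → R3 fires; Y=6 E=7 B=3 C=9
Draw 5: a1=9.018, a2=4.896, a3=7.200, a0=21.114; τ=−ln(0.2535)/21.114=0.065 → t=0.200; u2·a0=0.8099·21.114=17.100; a1+a2=13.914 < 17.100 ≤ a1+…+a3=21.114 → R3 fires; Y=7 E=7 B=2 C=10
Draw 6: a1=11.690, a2=3.808, a3=5.600, a0=21.098; τ=−ln(0.8361)/21.098=0.008 → t=0.209; u2·a0=0.2528·21.098=5.334 ≤ a1=11.690 → R1 fires; Y=6 E=8 B=2 C=10
Draw 7: a1=10.020, a2=3.264, a3=4.800, a0=18.084; τ=−ln(0.1750)/18.084=0.096 → t=0.305; u2·a0=0.8296·18.084=15.002; a1+a2=13.284 < 15.002 ≤ a1+…+a3=18.084 → R3 fires; Y=7 E=8 B=1 C=11
Draw 8: a1=12.859, a2=1.904, a3=2.800, a0=17.563; τ=−ln(0.5247)/17.563=0.037 → t=0.342; u2·a0=0.0593·17.563=1.041 ≤ a1=12.859 → R1 fires; Y=6 E=9 B=1 C=11
Draw 9: a1=11.022, a2=1.632, a3=2.400, a0=15.054; τ=−ln(0.3525)/15.054=0.069 → t=0.411; u2·a0=0.9650·15.054=14.527; a1+a2=12.654 < 14.527 ≤ a1+…+a3=15.054 → R3 fires; Y=7 E=9 B=0 C=12
Draw 10: a1=14.028, a2=0.000, a3=0.000, a0=14.028; τ=−ln(0.8066)/14.028=0.015 → t=0.426; u2·a0=0.7095·14.028=9.953 ≤ a1=14.028 → R1 fires; Y=6 E=10 B=0 C=12
Draw 11: a1=12.024, a2=0.000, a3=0.000, a0=12.024; τ=−ln(0.1599)/12.024=0.152 → t=0.579 > T=0.49: stop.
Read off Y at T=0.49: 6

Y at T = 6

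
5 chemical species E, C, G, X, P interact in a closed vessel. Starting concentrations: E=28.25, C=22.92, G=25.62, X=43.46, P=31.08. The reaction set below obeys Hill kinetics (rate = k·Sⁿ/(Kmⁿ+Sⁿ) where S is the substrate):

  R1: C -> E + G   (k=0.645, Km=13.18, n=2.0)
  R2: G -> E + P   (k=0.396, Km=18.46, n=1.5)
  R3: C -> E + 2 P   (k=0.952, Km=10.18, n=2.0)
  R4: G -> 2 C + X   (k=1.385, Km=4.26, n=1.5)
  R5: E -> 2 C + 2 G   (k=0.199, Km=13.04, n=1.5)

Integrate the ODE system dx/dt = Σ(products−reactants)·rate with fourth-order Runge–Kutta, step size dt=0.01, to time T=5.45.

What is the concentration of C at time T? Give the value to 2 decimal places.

RK4 with dt=0.01: 545 steps to T=5.45. Trajectory (selected grid times):
t=0.00: E=28.25 C=22.92 G=25.62 X=43.46 P=31.08
t=0.61: E=29.09 C=23.90 G=25.16 X=44.25 P=32.21
t=1.21: E=29.93 C=24.85 G=24.73 X=45.03 P=33.32
t=1.82: E=30.79 C=25.81 G=24.29 X=45.81 P=34.47
t=2.42: E=31.65 C=26.74 G=23.87 X=46.59 P=35.61
t=3.03: E=32.52 C=27.67 G=23.46 X=47.37 P=36.77
t=3.63: E=33.39 C=28.58 G=23.06 X=48.14 P=37.92
t=4.24: E=34.27 C=29.50 G=22.66 X=48.93 P=39.09
t=4.84: E=35.15 C=30.39 G=22.27 X=49.69 P=40.25
t=5.45: E=36.04 C=31.29 G=21.89 X=50.47 P=41.43
Read off C at T=5.45: 31.29

C at T = 31.29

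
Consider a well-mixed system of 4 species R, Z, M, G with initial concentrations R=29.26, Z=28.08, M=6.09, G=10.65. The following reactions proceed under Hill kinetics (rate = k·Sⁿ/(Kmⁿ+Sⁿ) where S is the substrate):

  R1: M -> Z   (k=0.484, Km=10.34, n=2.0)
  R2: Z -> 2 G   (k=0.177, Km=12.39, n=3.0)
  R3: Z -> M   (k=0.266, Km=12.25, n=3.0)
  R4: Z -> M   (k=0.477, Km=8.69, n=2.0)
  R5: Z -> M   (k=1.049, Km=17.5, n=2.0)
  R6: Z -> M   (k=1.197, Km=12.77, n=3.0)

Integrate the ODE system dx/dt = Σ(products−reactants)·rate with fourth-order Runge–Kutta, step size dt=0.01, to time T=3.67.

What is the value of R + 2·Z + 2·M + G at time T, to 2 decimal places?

Check how each reaction changes W = R + 2·Z + 2·M + G (weight of products minus weight of reactants):
R1: M -> Z: (2·1) − (2·1) = 2 − 2 = 0
R2: Z -> 2 G: (1·2) − (2·1) = 2 − 2 = 0
R3: Z -> M: (2·1) − (2·1) = 2 − 2 = 0
R4: Z -> M: (2·1) − (2·1) = 2 − 2 = 0
R5: Z -> M: (2·1) − (2·1) = 2 − 2 = 0
R6: Z -> M: (2·1) − (2·1) = 2 − 2 = 0
Every reaction leaves W unchanged, so W is conserved and no simulation is needed: W(T) = W(0) = 29.26 + 2·28.08 + 2·6.09 + 10.65 = 108.25

Value at T = 108.25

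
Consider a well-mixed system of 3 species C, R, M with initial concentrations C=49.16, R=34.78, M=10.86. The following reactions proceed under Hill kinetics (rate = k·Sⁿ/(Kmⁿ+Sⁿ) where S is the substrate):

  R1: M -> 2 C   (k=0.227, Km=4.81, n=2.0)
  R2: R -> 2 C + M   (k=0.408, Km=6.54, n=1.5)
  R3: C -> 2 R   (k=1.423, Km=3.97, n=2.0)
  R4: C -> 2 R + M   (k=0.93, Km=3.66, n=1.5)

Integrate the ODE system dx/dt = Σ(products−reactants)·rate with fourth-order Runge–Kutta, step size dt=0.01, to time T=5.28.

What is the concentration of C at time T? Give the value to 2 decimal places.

C at T = 43.11

RK4 with dt=0.01: 528 steps to T=5.28. Trajectory (selected grid times):
t=0.00: C=49.16 R=34.78 M=10.86
t=0.59: C=48.46 R=37.30 M=11.51
t=1.17: C=47.78 R=39.77 M=12.14
t=1.76: C=47.10 R=42.29 M=12.79
t=2.35: C=46.42 R=44.80 M=13.44
t=2.93: C=45.75 R=47.27 M=14.07
t=3.52: C=45.08 R=49.78 M=14.72
t=4.11: C=44.42 R=52.29 M=15.36
t=4.69: C=43.77 R=54.76 M=16.00
t=5.28: C=43.11 R=57.26 M=16.64
Read off C at T=5.28: 43.11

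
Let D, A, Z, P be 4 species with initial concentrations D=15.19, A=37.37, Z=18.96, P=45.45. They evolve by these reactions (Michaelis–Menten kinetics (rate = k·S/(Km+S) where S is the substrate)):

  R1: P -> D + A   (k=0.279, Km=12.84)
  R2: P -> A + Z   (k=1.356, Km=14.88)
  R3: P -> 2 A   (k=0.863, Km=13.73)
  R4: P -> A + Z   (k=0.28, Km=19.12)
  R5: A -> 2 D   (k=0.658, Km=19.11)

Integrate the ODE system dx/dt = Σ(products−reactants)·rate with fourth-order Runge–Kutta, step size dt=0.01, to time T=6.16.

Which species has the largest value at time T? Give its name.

RK4 with dt=0.01: 616 steps to T=6.16. Trajectory (selected grid times):
t=0.00: D=15.19 A=37.37 Z=18.96 P=45.45
t=0.68: D=15.93 A=38.94 Z=19.79 P=44.03
t=1.37: D=16.70 A=40.52 Z=20.62 P=42.60
t=2.05: D=17.45 A=42.05 Z=21.43 P=41.20
t=2.74: D=18.23 A=43.59 Z=22.24 P=39.79
t=3.42: D=18.99 A=45.09 Z=23.04 P=38.42
t=4.11: D=19.78 A=46.58 Z=23.84 P=37.04
t=4.79: D=20.56 A=48.03 Z=24.62 P=35.69
t=5.48: D=21.35 A=49.49 Z=25.40 P=34.34
t=6.16: D=22.14 A=50.89 Z=26.16 P=33.03
At T=6.16: D=22.14 A=50.89 Z=26.16 P=33.03; the largest is A.

Dominant species at T: A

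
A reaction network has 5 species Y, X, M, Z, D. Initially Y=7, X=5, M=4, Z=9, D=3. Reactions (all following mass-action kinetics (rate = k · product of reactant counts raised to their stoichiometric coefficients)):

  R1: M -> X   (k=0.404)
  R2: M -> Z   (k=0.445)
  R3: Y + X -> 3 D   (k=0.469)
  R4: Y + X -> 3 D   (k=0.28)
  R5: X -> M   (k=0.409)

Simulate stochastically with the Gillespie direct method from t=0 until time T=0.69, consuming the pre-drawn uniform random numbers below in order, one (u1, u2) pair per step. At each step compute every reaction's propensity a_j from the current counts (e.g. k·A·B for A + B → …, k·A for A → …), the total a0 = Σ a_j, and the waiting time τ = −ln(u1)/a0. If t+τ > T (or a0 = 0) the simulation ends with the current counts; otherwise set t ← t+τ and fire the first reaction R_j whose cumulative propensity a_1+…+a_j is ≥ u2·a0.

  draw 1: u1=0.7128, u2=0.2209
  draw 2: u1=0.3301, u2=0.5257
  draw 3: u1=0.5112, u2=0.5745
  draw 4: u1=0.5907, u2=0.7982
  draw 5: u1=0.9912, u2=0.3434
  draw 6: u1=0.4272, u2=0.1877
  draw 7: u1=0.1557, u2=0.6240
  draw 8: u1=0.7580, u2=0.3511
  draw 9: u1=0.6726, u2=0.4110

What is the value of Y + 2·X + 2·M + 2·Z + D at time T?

Value at T = 46

Check how each reaction changes W = Y + 2·X + 2·M + 2·Z + D (weight of products minus weight of reactants):
R1: M -> X: (2·1) − (2·1) = 2 − 2 = 0
R2: M -> Z: (2·1) − (2·1) = 2 − 2 = 0
R3: Y + X -> 3 D: (1·3) − (1·1 + 2·1) = 3 − 3 = 0
R4: Y + X -> 3 D: (1·3) − (1·1 + 2·1) = 3 − 3 = 0
R5: X -> M: (2·1) − (2·1) = 2 − 2 = 0
Every reaction leaves W unchanged, so W is conserved and no simulation is needed: W(T) = W(0) = 7 + 2·5 + 2·4 + 2·9 + 3 = 46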